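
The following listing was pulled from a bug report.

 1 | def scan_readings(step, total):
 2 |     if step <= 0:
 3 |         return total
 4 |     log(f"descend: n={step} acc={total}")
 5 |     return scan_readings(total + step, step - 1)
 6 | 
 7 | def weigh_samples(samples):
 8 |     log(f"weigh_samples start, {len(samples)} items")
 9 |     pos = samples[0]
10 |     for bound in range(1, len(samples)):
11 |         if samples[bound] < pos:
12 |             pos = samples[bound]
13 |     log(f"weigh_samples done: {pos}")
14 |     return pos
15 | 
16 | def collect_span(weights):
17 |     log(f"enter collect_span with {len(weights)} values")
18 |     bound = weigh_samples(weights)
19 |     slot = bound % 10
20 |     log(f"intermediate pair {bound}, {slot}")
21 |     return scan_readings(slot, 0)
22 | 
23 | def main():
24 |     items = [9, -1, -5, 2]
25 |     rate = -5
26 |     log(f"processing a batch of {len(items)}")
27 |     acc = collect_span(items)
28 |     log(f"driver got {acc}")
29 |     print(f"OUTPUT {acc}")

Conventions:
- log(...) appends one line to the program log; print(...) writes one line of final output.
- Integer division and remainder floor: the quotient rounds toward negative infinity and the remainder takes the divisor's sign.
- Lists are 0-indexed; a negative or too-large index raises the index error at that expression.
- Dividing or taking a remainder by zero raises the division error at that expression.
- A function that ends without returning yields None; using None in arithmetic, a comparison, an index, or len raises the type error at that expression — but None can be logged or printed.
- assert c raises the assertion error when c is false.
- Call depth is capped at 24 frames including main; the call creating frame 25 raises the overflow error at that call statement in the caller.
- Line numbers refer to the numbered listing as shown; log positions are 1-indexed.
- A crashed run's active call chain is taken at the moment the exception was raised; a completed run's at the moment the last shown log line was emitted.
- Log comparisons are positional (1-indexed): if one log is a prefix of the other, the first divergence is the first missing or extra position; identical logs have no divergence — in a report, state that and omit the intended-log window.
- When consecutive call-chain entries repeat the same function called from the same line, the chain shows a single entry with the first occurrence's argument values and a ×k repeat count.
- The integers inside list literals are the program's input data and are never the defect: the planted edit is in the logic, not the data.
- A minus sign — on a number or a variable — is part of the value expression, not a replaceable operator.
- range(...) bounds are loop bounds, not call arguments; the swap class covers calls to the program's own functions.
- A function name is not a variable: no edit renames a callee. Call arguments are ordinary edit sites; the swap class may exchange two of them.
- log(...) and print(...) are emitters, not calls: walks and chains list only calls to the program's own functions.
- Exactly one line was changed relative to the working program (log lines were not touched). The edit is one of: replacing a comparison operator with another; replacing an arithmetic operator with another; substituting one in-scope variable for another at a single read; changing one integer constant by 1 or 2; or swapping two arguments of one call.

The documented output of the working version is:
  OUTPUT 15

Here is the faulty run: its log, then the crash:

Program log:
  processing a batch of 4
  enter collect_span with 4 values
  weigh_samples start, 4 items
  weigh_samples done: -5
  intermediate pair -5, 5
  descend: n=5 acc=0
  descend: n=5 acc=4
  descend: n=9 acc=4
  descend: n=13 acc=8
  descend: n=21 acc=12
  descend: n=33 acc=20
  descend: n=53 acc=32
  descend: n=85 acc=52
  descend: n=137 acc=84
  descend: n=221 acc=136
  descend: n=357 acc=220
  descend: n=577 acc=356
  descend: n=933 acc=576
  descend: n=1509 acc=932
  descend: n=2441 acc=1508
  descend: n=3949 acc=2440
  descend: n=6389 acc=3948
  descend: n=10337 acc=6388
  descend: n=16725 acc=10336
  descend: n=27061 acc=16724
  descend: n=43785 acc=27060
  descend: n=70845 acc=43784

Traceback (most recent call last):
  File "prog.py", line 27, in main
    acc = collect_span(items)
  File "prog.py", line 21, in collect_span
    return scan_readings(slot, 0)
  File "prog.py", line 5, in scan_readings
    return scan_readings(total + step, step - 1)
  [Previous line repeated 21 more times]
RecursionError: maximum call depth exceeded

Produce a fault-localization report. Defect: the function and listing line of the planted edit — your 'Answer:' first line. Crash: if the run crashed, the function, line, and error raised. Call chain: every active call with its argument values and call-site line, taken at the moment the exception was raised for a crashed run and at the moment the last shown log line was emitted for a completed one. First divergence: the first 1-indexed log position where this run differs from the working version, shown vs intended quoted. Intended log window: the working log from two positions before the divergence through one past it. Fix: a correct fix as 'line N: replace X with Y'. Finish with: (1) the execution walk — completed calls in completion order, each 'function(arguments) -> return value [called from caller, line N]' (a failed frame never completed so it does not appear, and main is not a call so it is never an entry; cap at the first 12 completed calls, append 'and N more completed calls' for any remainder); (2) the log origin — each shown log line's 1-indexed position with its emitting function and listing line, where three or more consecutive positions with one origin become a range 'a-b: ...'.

Answer: the defect is in scan_readings at line 5.
The tell: At log position 7 the runs split — shown 'descend: n=5 acc=4', but the working version logs 'descend: n=4 acc=5'.
Crash: scan_readings, line 5, RecursionError.
Call chain: main -> collect_span([9, -1, -5, 2]) (called at line 27) -> scan_readings(5, 0) (called at line 21) -> scan_readings(5, 4) (called at line 5) ×21.
First divergence: at position 7 the run shows 'descend: n=5 acc=4' where the working version logs 'descend: n=4 acc=5'.
Intended log window:
  5: intermediate pair -5, 5
  6: descend: n=5 acc=0
  7: descend: n=4 acc=5
  8: descend: n=3 acc=9
Execution walk:
  weigh_samples([9, -1, -5, 2]) -> -5  [called from collect_span, line 18]
Log line origins:
  1 — main, line 26
  2 — collect_span, line 17
  3 — weigh_samples, line 8
  4 — weigh_samples, line 13
  5 — collect_span, line 20
  6-27 — scan_readings, line 4
A correct fix: line 5: replace `scan_readings(total + step, step - 1)` with `scan_readings(step - 1, total + step)`.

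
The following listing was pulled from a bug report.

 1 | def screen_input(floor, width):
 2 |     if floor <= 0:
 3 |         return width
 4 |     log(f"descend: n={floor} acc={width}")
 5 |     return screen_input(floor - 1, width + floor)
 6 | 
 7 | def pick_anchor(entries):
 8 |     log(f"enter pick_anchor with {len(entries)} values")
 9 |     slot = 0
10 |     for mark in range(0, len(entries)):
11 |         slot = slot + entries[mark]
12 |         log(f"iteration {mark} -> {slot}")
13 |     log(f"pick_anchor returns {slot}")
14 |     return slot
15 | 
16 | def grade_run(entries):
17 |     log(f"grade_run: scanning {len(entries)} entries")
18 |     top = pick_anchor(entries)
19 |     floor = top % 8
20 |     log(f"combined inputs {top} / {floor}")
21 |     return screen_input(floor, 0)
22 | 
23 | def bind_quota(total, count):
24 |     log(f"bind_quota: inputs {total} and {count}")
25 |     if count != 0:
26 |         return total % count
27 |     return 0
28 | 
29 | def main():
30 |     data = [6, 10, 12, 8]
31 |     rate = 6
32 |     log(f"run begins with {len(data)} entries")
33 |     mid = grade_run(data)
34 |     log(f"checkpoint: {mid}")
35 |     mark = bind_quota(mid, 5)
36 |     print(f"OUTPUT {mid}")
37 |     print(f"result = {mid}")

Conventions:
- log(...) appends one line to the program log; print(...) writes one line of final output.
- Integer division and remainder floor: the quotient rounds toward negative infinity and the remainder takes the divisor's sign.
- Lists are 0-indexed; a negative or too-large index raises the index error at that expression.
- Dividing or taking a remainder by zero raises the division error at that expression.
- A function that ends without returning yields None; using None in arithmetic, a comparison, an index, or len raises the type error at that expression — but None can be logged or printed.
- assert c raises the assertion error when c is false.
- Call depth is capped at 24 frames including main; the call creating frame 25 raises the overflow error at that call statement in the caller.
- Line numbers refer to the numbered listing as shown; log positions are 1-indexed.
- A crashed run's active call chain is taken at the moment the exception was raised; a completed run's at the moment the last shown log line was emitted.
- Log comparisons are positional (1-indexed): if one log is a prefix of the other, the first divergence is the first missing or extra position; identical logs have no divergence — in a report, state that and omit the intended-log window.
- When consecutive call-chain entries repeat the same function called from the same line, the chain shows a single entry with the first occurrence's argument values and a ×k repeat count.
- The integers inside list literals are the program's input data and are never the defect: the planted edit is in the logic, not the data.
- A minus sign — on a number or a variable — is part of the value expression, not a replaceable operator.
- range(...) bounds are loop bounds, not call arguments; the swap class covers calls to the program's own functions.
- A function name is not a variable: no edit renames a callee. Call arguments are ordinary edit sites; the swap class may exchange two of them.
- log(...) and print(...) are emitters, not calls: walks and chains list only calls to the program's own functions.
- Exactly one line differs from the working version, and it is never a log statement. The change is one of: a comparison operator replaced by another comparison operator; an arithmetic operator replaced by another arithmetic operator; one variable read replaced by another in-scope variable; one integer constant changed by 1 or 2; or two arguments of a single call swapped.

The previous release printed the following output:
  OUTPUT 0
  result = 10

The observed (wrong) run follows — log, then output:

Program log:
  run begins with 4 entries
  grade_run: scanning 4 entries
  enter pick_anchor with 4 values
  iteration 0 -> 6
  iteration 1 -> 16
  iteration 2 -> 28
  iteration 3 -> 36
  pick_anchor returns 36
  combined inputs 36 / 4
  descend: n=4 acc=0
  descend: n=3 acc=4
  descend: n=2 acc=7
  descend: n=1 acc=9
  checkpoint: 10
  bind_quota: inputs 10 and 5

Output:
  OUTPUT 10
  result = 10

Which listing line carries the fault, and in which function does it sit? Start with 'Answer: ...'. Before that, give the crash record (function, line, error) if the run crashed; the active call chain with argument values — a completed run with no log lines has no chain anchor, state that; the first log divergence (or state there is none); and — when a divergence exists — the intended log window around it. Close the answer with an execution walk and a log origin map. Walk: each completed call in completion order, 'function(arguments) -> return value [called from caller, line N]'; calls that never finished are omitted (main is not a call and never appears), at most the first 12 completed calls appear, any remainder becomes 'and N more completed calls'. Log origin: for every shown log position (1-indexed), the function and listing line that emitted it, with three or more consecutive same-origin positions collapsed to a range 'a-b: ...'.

Answer: the defect is in main at line 36.
Key observation: No log line changed; the fault shows up purely in the output.
Call chain: main -> bind_quota(10, 5) (called at line 35).
First divergence: none — the logs agree in full.
Execution walk:
  pick_anchor([6, 10, 12, 8]) -> 36  [called from grade_run, line 18]
  screen_input(0, 10) -> 10  [called from screen_input, line 5]
  screen_input(1, 9) -> 10  [called from screen_input, line 5]
  screen_input(2, 7) -> 10  [called from screen_input, line 5]
  screen_input(3, 4) -> 10  [called from screen_input, line 5]
  screen_input(4, 0) -> 10  [called from grade_run, line 21]
  grade_run([6, 10, 12, 8]) -> 10  [called from main, line 33]
  bind_quota(10, 5) -> 0  [called from main, line 35]
Origin of each log line:
  1 — main, line 32
  2 — grade_run, line 17
  3 — pick_anchor, line 8
  4-7 — pick_anchor, line 12
  8 — pick_anchor, line 13
  9 — grade_run, line 20
  10-13 — screen_input, line 4
  14 — main, line 34
  15 — bind_quota, line 24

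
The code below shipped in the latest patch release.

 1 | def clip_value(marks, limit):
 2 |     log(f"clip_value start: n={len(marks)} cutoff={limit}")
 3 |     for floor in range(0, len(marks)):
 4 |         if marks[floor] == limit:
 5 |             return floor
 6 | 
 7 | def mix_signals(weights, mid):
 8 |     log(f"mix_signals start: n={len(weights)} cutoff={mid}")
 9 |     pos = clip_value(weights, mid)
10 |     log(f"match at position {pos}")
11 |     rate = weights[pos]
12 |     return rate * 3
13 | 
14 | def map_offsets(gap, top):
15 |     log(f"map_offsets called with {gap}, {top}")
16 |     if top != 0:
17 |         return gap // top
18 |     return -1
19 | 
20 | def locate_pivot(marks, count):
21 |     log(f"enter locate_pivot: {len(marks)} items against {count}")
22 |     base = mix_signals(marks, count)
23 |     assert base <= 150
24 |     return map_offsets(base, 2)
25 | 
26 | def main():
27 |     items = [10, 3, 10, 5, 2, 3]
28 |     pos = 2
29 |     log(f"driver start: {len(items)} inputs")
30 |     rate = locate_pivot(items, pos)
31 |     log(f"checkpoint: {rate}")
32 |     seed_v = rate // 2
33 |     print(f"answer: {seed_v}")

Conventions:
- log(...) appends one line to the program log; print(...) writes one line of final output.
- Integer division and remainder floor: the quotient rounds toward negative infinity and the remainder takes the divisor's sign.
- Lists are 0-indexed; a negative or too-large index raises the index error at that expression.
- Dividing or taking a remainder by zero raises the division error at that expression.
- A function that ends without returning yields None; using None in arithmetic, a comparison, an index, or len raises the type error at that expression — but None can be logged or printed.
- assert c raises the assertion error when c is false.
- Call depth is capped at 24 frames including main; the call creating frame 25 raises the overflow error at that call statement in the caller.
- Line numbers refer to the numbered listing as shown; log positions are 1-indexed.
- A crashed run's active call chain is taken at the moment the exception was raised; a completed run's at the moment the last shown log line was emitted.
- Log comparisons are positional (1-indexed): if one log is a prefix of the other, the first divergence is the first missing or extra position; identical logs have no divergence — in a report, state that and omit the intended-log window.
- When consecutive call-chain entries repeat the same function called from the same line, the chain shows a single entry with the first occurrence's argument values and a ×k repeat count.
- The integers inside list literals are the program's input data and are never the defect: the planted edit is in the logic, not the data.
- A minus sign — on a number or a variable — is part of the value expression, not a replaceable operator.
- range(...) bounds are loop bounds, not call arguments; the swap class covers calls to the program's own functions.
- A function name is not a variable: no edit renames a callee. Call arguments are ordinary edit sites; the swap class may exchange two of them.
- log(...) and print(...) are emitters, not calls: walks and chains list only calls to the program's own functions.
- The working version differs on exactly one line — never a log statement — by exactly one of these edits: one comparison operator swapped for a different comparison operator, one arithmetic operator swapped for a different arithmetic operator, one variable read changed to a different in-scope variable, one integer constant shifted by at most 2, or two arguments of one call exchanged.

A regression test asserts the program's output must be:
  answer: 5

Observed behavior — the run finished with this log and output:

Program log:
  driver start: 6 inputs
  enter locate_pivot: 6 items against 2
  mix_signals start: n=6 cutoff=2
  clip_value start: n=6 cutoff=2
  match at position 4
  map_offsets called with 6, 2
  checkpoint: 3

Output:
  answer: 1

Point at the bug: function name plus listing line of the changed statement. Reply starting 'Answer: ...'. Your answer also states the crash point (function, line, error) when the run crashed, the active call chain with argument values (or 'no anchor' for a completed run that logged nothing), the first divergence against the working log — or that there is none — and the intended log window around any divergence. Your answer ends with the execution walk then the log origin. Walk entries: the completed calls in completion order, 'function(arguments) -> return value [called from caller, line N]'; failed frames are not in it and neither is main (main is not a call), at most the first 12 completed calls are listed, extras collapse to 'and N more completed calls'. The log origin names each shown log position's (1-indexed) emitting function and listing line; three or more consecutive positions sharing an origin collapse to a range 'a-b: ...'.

Answer: the defect is in main at line 32.
Key observation: Every logged value matches the working version; the printed result is what differs.
Call chain: main.
First divergence: there is none — every log position agrees.
Execution walk:
  clip_value([10, 3, 10, 5, 2, 3], 2) -> 4  [called from mix_signals, line 9]
  mix_signals([10, 3, 10, 5, 2, 3], 2) -> 6  [called from locate_pivot, line 22]
  map_offsets(6, 2) -> 3  [called from locate_pivot, line 24]
  locate_pivot([10, 3, 10, 5, 2, 3], 2) -> 3  [called from main, line 30]
Log origin:
  1: emitted by main (line 29)
  2: emitted by locate_pivot (line 21)
  3: emitted by mix_signals (line 8)
  4: emitted by clip_value (line 2)
  5: emitted by mix_signals (line 10)
  6: emitted by map_offsets (line 15)
  7: emitted by main (line 31)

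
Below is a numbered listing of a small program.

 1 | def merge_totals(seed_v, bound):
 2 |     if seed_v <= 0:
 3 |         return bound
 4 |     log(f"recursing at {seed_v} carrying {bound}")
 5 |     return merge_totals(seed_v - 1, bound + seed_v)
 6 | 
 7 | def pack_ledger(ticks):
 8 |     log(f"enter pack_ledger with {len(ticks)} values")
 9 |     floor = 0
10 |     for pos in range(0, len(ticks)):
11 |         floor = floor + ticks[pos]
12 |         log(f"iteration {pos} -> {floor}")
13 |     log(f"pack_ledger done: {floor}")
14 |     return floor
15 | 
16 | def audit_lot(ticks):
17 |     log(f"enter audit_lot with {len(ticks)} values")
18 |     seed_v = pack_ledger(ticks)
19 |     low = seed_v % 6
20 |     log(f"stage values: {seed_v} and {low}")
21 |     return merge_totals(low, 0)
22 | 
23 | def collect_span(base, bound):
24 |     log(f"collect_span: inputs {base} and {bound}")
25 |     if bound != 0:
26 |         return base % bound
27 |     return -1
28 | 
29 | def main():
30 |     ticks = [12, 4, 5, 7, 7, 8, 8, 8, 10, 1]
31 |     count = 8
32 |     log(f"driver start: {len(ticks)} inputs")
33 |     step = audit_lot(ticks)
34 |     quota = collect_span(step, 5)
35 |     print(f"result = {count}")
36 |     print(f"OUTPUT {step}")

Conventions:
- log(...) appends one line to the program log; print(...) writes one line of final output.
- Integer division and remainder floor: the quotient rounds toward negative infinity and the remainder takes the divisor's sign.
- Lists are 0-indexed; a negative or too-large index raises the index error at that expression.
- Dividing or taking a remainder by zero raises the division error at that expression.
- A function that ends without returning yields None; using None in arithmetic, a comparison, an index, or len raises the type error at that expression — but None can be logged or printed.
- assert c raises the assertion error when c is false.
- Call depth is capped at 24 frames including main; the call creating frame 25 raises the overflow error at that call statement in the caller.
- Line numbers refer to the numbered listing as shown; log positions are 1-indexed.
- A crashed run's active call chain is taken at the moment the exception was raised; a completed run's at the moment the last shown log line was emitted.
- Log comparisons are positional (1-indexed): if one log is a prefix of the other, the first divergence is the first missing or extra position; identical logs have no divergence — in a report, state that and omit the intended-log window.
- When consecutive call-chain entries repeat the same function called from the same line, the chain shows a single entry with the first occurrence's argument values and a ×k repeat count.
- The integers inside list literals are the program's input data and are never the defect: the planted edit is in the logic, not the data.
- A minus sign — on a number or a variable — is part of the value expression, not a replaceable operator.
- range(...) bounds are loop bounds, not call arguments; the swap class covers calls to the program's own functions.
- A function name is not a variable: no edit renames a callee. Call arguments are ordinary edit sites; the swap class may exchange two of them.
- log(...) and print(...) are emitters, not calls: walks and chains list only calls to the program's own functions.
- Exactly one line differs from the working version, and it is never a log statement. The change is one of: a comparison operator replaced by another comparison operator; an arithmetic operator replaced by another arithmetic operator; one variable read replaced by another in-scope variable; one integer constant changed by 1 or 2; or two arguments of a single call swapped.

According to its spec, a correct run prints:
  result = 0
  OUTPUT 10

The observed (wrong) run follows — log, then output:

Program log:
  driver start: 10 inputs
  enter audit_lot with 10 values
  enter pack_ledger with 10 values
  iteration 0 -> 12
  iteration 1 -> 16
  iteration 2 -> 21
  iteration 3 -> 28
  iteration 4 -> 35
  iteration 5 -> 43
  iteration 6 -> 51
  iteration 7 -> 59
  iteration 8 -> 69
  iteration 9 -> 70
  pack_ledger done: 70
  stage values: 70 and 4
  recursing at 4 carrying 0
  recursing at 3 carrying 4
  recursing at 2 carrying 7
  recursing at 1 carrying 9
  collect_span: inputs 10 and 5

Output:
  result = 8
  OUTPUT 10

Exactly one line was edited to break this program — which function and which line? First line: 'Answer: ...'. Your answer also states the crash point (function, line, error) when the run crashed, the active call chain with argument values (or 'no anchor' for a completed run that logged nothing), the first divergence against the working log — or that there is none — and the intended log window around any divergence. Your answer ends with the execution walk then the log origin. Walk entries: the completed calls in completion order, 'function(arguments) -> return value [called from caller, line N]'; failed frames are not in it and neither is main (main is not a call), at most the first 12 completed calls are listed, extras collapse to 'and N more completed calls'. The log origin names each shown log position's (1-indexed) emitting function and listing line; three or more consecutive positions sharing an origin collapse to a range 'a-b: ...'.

Answer: the defect is in main at line 35.
Key fact: Log streams are identical — the defect surfaces only in the printed output.
Call chain: main -> collect_span(10, 5) (called at line 34).
First divergence: none — the logs agree in full.
Execution walk:
  pack_ledger([12, 4, 5, 7, 7, 8, 8, 8, 10, 1]) -> 70  [called from audit_lot, line 18]
  merge_totals(0, 10) -> 10  [called from merge_totals, line 5]
  merge_totals(1, 9) -> 10  [called from merge_totals, line 5]
  merge_totals(2, 7) -> 10  [called from merge_totals, line 5]
  merge_totals(3, 4) -> 10  [called from merge_totals, line 5]
  merge_totals(4, 0) -> 10  [called from audit_lot, line 21]
  audit_lot([12, 4, 5, 7, 7, 8, 8, 8, 10, 1]) -> 10  [called from main, line 33]
  collect_span(10, 5) -> 0  [called from main, line 34]
Origin of each log line:
  1: emitted by main (line 32)
  2: emitted by audit_lot (line 17)
  3: emitted by pack_ledger (line 8)
  4-13: emitted by pack_ledger (line 12)
  14: emitted by pack_ledger (line 13)
  15: emitted by audit_lot (line 20)
  16-19: emitted by merge_totals (line 4)
  20: emitted by collect_span (line 24)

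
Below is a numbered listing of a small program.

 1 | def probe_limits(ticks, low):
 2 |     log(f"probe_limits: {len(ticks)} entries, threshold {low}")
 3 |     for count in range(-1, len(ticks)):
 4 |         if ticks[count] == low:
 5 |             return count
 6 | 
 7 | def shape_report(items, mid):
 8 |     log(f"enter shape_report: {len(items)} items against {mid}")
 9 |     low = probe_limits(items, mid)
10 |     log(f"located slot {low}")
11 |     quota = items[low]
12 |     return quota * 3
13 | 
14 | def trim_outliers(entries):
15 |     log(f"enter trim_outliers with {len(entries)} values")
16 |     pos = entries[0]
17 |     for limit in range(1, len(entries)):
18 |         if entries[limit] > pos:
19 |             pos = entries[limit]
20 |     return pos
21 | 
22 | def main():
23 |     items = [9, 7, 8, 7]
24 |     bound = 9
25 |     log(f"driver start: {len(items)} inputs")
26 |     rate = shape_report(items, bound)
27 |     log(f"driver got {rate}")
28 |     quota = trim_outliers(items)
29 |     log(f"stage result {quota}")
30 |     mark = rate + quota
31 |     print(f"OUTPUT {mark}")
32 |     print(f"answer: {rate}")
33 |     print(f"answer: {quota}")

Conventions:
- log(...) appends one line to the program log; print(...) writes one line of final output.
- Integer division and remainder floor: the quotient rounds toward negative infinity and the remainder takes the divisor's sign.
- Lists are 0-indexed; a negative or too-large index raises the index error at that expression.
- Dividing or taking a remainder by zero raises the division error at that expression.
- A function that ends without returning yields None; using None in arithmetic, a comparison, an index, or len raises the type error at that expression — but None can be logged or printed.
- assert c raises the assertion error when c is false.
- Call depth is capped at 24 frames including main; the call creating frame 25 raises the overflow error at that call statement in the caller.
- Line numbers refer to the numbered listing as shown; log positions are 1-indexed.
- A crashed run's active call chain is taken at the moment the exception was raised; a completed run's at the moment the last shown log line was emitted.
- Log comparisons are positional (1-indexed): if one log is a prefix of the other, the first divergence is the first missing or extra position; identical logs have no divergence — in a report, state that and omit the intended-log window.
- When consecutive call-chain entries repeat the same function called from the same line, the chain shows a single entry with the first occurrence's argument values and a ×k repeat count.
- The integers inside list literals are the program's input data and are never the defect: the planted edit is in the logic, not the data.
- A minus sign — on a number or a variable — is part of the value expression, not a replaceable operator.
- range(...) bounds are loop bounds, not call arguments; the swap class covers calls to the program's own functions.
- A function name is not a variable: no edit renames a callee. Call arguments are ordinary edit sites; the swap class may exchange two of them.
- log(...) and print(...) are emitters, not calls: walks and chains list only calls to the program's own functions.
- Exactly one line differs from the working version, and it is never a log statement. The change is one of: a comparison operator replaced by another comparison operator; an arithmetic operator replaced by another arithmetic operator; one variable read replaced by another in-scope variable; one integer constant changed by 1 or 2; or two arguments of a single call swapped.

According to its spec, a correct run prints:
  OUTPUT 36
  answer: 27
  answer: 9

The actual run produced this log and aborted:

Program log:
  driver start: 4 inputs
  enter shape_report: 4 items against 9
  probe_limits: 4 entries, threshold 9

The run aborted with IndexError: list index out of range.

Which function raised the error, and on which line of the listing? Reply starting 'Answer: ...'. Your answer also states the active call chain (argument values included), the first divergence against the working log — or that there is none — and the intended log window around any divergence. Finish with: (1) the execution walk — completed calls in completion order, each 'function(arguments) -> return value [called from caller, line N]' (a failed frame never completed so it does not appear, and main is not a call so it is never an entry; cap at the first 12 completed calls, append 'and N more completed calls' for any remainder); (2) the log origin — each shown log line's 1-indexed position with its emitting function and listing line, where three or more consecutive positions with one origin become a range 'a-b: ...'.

Answer: the error was raised in probe_limits, line 4.
The tell: Only 3 log lines were emitted before the run died; the intended continuation was 'located slot 0'.
Call chain: main -> shape_report([9, 7, 8, 7], 9) (called at line 26) -> probe_limits([9, 7, 8, 7], 9) (called at line 9).
First divergence: position 4 (shown log ended at 3 lines; the working version continues: 'located slot 0').
Intended log window:
  2: enter shape_report: 4 items against 9
  3: probe_limits: 4 entries, threshold 9
  4: located slot 0
  5: driver got 27
Execution walk:
  (no call completed)
Log line origins:
  1: emitted by main (line 25)
  2: emitted by shape_report (line 8)
  3: emitted by probe_limits (line 2)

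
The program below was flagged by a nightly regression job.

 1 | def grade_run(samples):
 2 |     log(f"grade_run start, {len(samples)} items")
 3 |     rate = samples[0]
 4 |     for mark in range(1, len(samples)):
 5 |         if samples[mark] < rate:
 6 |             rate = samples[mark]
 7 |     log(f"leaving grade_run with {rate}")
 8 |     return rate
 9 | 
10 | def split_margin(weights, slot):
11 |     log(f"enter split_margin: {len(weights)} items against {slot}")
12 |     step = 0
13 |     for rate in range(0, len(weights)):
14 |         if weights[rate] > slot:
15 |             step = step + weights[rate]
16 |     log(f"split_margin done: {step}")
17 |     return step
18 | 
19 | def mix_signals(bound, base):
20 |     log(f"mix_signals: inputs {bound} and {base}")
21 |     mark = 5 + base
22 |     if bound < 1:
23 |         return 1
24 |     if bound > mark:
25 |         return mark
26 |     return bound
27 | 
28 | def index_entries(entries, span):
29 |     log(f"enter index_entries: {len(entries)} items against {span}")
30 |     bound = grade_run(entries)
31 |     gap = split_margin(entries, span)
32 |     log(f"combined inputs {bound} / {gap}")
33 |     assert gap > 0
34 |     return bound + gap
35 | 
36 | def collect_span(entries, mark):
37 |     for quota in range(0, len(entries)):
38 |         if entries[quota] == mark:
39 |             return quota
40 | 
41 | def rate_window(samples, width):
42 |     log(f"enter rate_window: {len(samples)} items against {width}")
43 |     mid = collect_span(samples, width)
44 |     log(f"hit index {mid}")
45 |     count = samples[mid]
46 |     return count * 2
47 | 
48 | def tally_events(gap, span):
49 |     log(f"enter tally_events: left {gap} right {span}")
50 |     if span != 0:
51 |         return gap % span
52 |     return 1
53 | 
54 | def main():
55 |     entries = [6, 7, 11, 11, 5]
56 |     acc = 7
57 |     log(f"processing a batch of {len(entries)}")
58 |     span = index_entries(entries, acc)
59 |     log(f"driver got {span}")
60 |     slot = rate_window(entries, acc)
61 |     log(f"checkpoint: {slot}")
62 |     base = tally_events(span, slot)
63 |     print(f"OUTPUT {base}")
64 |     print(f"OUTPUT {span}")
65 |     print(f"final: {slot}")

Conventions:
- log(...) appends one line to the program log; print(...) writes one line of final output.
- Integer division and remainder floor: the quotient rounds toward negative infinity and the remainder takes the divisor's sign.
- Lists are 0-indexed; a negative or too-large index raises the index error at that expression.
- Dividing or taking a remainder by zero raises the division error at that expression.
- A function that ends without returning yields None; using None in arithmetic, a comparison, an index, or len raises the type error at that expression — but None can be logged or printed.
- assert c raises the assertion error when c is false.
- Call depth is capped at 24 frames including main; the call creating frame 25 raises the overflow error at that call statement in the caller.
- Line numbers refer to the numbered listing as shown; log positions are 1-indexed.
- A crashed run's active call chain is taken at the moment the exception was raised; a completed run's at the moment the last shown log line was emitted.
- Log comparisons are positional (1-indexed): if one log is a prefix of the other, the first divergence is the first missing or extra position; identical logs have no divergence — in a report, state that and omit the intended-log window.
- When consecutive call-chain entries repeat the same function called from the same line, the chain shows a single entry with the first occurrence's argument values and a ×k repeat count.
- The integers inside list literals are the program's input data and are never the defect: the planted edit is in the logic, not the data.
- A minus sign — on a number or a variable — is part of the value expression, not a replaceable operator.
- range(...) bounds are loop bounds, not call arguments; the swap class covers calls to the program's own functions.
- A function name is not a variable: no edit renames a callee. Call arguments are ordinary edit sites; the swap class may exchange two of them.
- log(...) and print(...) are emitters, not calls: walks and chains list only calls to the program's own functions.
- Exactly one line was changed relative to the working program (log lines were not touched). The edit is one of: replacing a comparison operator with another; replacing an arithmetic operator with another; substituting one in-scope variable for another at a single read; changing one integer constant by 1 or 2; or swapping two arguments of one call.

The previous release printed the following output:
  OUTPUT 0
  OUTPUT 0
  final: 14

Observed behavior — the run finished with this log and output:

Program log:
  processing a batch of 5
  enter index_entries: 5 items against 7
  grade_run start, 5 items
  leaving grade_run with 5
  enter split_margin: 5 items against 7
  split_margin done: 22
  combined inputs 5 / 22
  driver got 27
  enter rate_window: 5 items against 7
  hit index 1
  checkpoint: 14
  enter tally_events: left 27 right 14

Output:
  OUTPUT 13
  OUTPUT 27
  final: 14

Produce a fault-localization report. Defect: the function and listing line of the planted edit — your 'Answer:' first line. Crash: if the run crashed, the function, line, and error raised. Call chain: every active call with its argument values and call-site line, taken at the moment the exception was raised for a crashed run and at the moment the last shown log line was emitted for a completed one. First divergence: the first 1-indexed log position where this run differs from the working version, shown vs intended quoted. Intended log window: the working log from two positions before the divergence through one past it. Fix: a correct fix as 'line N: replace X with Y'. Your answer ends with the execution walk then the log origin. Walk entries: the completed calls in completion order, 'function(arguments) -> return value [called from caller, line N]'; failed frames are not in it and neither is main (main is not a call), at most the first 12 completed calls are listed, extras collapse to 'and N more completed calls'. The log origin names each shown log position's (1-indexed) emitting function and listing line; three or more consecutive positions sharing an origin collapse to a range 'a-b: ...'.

Answer: the defect is in index_entries at line 34.
Key observation: Position 8 is the first bad log line: 'driver got 27' should read 'driver got 0'.
Call chain: main -> tally_events(27, 14) (called at line 62).
First divergence: position 8 — shown 'driver got 27', intended 'driver got 0'.
Intended log window:
  6: split_margin done: 22
  7: combined inputs 5 / 22
  8: driver got 0
  9: enter rate_window: 5 items against 7
Execution walk:
  grade_run([6, 7, 11, 11, 5]) -> 5  [called from index_entries, line 30]
  split_margin([6, 7, 11, 11, 5], 7) -> 22  [called from index_entries, line 31]
  index_entries([6, 7, 11, 11, 5], 7) -> 27  [called from main, line 58]
  collect_span([6, 7, 11, 11, 5], 7) -> 1  [called from rate_window, line 43]
  rate_window([6, 7, 11, 11, 5], 7) -> 14  [called from main, line 60]
  tally_events(27, 14) -> 13  [called from main, line 62]
Origin of each log line:
  1: emitted by main (line 57)
  2: emitted by index_entries (line 29)
  3: emitted by grade_run (line 2)
  4: emitted by grade_run (line 7)
  5: emitted by split_margin (line 11)
  6: emitted by split_margin (line 16)
  7: emitted by index_entries (line 32)
  8: emitted by main (line 59)
  9: emitted by rate_window (line 42)
  10: emitted by rate_window (line 44)
  11: emitted by main (line 61)
  12: emitted by tally_events (line 49)
A correct fix: line 34: replace `+` with `//`.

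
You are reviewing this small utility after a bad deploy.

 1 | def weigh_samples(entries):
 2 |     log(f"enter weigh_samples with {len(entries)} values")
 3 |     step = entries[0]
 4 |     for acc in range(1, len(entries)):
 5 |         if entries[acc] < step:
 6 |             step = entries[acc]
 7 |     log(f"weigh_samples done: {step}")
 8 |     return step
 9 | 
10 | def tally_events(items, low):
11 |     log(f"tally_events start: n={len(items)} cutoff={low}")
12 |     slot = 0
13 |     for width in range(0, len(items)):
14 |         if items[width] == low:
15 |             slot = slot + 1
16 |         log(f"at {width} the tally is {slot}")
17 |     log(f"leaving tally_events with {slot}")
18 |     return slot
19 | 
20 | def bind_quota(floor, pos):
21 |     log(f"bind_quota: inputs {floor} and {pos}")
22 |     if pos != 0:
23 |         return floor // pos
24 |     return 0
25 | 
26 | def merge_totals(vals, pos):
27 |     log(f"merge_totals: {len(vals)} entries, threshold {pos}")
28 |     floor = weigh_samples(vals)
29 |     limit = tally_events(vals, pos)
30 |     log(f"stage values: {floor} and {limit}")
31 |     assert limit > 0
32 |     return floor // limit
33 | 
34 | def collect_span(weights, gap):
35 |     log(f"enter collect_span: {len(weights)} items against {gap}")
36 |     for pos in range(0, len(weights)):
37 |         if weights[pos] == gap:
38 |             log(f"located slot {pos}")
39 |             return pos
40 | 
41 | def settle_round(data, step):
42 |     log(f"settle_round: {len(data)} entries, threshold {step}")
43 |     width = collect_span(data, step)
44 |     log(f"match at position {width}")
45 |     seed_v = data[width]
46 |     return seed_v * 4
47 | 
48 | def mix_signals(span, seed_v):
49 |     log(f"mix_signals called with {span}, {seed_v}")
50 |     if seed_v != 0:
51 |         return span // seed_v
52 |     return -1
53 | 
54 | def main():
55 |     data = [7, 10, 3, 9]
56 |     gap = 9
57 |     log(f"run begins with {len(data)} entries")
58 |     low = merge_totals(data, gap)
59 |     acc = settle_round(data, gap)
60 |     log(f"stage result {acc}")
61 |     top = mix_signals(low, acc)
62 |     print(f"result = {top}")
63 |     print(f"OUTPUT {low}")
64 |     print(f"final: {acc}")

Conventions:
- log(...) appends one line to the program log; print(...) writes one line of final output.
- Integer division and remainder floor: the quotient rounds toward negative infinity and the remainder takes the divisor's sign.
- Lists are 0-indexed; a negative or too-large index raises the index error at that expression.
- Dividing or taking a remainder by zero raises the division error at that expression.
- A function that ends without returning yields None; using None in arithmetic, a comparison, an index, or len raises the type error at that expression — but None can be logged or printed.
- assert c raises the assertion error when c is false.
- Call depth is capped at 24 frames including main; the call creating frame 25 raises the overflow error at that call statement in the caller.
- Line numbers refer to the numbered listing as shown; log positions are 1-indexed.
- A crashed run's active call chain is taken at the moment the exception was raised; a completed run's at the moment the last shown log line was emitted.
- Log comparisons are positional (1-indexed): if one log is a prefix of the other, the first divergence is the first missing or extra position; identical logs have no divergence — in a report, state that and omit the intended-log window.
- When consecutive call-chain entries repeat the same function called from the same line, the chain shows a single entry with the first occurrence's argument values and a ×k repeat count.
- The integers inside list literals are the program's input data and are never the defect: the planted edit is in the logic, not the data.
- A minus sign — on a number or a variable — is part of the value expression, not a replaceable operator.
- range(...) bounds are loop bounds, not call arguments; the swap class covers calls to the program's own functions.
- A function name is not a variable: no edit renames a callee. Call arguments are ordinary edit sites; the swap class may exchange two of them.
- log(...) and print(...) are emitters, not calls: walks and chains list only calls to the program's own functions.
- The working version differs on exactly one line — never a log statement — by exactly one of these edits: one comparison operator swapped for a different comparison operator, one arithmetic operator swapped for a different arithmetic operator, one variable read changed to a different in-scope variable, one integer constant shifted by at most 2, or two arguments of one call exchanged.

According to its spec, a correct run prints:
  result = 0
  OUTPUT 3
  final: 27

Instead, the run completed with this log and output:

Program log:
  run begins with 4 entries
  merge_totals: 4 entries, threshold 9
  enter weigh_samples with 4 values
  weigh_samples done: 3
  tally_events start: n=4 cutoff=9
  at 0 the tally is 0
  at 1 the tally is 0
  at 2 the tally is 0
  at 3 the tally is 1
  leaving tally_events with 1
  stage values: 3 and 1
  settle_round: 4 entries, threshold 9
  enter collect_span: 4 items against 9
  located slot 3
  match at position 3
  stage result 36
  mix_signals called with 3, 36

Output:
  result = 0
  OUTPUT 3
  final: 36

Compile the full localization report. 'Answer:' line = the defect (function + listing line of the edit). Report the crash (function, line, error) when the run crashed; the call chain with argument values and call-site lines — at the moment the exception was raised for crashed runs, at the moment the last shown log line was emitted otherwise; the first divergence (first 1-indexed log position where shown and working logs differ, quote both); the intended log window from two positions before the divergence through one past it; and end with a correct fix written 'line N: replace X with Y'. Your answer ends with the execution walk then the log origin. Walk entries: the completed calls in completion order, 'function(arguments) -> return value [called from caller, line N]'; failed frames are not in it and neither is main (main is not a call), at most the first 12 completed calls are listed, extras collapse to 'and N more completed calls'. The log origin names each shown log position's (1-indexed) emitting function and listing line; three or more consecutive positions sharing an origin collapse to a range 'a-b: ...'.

Answer: the defect is in settle_round at line 46.
Core observation: Everything matches until log position 16, which reads 'stage result 36' in place of 'stage result 27'.
Call chain: main -> mix_signals(3, 36) (called at line 61).
First divergence: position 16 — shown 'stage result 36', intended 'stage result 27'.
Intended log window:
  14: located slot 3
  15: match at position 3
  16: stage result 27
  17: mix_signals called with 3, 27
Execution walk:
  weigh_samples([7, 10, 3, 9]) -> 3  [called from merge_totals, line 28]
  tally_events([7, 10, 3, 9], 9) -> 1  [called from merge_totals, line 29]
  merge_totals([7, 10, 3, 9], 9) -> 3  [called from main, line 58]
  collect_span([7, 10, 3, 9], 9) -> 3  [called from settle_round, line 43]
  settle_round([7, 10, 3, 9], 9) -> 36  [called from main, line 59]
  mix_signals(3, 36) -> 0  [called from main, line 61]
Origin of each log line:
  1: emitted by main (line 57)
  2: emitted by merge_totals (line 27)
  3: emitted by weigh_samples (line 2)
  4: emitted by weigh_samples (line 7)
  5: emitted by tally_events (line 11)
  6-9: emitted by tally_events (line 16)
  10: emitted by tally_events (line 17)
  11: emitted by merge_totals (line 30)
  12: emitted by settle_round (line 42)
  13: emitted by collect_span (line 35)
  14: emitted by collect_span (line 38)
  15: emitted by settle_round (line 44)
  16: emitted by main (line 60)
  17: emitted by mix_signals (line 49)
A correct fix: line 46: replace `4` with `3`.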